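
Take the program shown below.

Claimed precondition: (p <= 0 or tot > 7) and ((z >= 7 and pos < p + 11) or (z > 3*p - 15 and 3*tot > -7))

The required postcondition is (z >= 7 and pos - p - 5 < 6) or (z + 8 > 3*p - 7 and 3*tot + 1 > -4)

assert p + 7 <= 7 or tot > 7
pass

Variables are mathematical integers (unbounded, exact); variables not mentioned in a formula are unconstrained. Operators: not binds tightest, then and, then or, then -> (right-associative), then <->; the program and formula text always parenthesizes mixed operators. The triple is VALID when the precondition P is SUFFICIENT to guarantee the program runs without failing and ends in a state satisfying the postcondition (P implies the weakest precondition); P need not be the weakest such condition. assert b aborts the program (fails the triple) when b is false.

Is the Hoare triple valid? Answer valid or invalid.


Working backward. After the program, the postcondition (z >= 7 and pos - p - 5 < 6) or (z + 8 > 3*p - 7 and 3*tot + 1 > -4) must hold; in canonical form it is (z >= 7 and pos < p + 11) or (z > 3*p - 15 and 3*tot > -5).
Before skip: (z >= 7 and pos < p + 11) or (z > 3*p - 15 and 3*tot > -5)
Before assert p + 7 <= 7 or tot > 7: (p <= 0 or tot > 7) and ((z >= 7 and pos < p + 11) or (z > 3*p - 15 and 3*tot > -5))
The weakest precondition is (p <= 0 or tot > 7) and ((z >= 7 and pos < p + 11) or (z > 3*p - 15 and 3*tot > -5)).
Check whether (p <= 0 or tot > 7) and ((z >= 7 and pos < p + 11) or (z > 3*p - 15 and 3*tot > -7)) implies it.
Countermodel: at the initial state p = 0, pos = 10, tot = -2, z = 0, the precondition holds but the weakest precondition fails.
Answer: invalid


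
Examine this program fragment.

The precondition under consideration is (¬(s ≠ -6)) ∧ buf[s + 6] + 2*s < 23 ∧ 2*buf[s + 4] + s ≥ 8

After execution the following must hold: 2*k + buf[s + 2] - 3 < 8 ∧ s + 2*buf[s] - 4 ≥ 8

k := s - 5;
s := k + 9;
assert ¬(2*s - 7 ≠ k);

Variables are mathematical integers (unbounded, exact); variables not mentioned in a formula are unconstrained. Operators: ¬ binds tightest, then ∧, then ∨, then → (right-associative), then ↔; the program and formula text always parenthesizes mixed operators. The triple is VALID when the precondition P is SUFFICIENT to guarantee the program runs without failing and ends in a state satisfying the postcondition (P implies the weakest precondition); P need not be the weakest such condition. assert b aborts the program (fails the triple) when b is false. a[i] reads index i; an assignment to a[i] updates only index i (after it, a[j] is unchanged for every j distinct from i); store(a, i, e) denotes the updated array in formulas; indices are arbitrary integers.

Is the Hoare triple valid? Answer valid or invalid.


Working backward. After the program, the postcondition 2*k + buf[s + 2] - 3 < 8 ∧ s + 2*buf[s] - 4 ≥ 8 must hold; in canonical form it is buf[s + 2] + 2*k < 11 ∧ 2*buf[s] + s ≥ 12.
Before assert ¬(2*s - 7 ≠ k): (¬(2*s ≠ k + 7)) ∧ buf[s + 2] + 2*k < 11 ∧ 2*buf[s] + s ≥ 12
Before s := k + 9: (¬(k ≠ -11)) ∧ buf[k + 11] + 2*k < 11 ∧ 2*buf[k + 9] + k ≥ 3
Before k := s - 5: (¬(s ≠ -6)) ∧ buf[s + 6] + 2*s < 21 ∧ 2*buf[s + 4] + s ≥ 8
The weakest precondition is (¬(s ≠ -6)) ∧ buf[s + 6] + 2*s < 21 ∧ 2*buf[s + 4] + s ≥ 8.
Check whether (¬(s ≠ -6)) ∧ buf[s + 6] + 2*s < 23 ∧ 2*buf[s + 4] + s ≥ 8 implies it.
Countermodel: at the initial state buf = {[-2] = 7, [0] = 33, elsewhere 33}, s = -6, the precondition holds but the weakest precondition fails.
Answer: invalid


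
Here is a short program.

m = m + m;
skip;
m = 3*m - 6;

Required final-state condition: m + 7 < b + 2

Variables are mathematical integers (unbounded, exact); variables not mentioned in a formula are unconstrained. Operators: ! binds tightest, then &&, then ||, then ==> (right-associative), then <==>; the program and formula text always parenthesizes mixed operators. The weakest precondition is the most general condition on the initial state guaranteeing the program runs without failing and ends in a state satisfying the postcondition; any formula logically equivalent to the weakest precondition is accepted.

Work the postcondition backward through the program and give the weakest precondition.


Working backward. After the program, the postcondition m + 7 < b + 2 must hold; in canonical form it is m < b - 5.
Before m := 3*m - 6: 3*m < b + 1
Before skip: 3*m < b + 1
Before m := m + m: 6*m < b + 1
Answer: WP = 6*m < b + 1


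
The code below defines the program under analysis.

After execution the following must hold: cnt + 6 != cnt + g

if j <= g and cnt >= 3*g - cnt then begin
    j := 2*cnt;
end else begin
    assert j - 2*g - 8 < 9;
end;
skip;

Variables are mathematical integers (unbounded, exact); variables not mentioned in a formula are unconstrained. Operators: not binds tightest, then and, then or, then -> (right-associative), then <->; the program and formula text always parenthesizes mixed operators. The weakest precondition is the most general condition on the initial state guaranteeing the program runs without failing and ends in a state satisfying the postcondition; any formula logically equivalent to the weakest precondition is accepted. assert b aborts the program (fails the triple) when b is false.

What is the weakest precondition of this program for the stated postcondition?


Working backward. After the program, the postcondition cnt + 6 != cnt + g must hold; in canonical form it is g != 6.
Before skip: g != 6
Then branch requires g != 6; else branch requires j < 2*g + 17 and g != 6.
Before the if: ((j <= g and 2*cnt >= 3*g) -> g != 6) and ((not (j <= g and 2*cnt >= 3*g)) -> (j < 2*g + 17 and g != 6))
Answer: WP = ((j <= g and 2*cnt >= 3*g) -> g != 6) and ((not (j <= g and 2*cnt >= 3*g)) -> (j < 2*g + 17 and g != 6))


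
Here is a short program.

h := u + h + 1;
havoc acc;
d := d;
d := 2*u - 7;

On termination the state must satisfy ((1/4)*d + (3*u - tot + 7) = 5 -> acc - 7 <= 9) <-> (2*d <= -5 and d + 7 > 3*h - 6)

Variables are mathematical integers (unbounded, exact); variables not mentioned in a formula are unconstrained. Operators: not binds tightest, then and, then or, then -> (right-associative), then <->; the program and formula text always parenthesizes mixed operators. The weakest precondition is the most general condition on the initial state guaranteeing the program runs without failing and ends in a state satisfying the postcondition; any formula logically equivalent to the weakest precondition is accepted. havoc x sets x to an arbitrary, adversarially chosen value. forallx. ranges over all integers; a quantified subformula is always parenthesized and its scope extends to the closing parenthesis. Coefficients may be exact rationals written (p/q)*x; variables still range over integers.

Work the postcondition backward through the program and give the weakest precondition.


Working backward. After the program, the postcondition ((1/4)*d + (3*u - tot + 7) = 5 -> acc - 7 <= 9) <-> (2*d <= -5 and d + 7 > 3*h - 6) must hold; in canonical form it is ((1/4)*d + 3*u = tot - 2 -> acc <= 16) <-> (2*d <= -5 and d > 3*h - 13).
Before d := 2*u - 7: ((7/2)*u = tot - 1/4 -> acc <= 16) <-> (4*u <= 9 and 2*u > 3*h - 6)
Before d := d: ((7/2)*u = tot - 1/4 -> acc <= 16) <-> (4*u <= 9 and 2*u > 3*h - 6)
Before havoc acc: forall acc_1. (((7/2)*u = tot - 1/4 -> acc_1 <= 16) <-> (4*u <= 9 and 2*u > 3*h - 6))
Before h := u + h + 1: forall acc_1. (((7/2)*u = tot - 1/4 -> acc_1 <= 16) <-> (4*u <= 9 and 3*h + u < 3))
Answer: WP = forall acc_1. (((7/2)*u = tot - 1/4 -> acc_1 <= 16) <-> (4*u <= 9 and 3*h + u < 3))


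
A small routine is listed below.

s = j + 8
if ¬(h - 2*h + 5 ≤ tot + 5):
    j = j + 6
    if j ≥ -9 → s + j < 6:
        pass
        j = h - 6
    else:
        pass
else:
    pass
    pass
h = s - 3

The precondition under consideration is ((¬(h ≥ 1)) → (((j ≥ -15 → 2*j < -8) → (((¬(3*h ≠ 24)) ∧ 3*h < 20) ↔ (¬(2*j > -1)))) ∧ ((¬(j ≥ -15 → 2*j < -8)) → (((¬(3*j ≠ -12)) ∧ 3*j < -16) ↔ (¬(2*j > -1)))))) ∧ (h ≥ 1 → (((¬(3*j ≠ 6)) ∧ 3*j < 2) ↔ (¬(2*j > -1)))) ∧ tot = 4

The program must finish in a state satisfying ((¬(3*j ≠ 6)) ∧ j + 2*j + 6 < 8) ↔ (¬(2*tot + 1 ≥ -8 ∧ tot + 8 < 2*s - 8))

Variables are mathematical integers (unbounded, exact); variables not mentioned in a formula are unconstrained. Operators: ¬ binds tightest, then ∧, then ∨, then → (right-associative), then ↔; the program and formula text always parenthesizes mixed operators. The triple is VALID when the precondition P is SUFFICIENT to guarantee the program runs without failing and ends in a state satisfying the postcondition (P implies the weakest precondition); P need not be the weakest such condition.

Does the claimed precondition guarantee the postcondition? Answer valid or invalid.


Working backward. After the program, the postcondition ((¬(3*j ≠ 6)) ∧ j + 2*j + 6 < 8) ↔ (¬(2*tot + 1 ≥ -8 ∧ tot + 8 < 2*s - 8)) must hold; in canonical form it is ((¬(3*j ≠ 6)) ∧ 3*j < 2) ↔ (¬(2*tot ≥ -9 ∧ tot < 2*s - 16)).
Before h := s - 3: ((¬(3*j ≠ 6)) ∧ 3*j < 2) ↔ (¬(2*tot ≥ -9 ∧ tot < 2*s - 16))
Then branch requires ((j ≥ -15 → j + s < 0) → (((¬(3*h ≠ 24)) ∧ 3*h < 20) ↔ (¬(2*tot ≥ -9 ∧ tot < 2*s - 16)))) ∧ ((¬(j ≥ -15 → j + s < 0)) → (((¬(3*j ≠ -12)) ∧ 3*j < -16) ↔ (¬(2*tot ≥ -9 ∧ tot < 2*s - 16)))); else branch requires ((¬(3*j ≠ 6)) ∧ 3*j < 2) ↔ (¬(2*tot ≥ -9 ∧ tot < 2*s - 16)).
Before the if: ((¬(h + tot ≥ 0)) → (((j ≥ -15 → j + s < 0) → (((¬(3*h ≠ 24)) ∧ 3*h < 20) ↔ (¬(2*tot ≥ -9 ∧ tot < 2*s - 16)))) ∧ ((¬(j ≥ -15 → j + s < 0)) → (((¬(3*j ≠ -12)) ∧ 3*j < -16) ↔ (¬(2*tot ≥ -9 ∧ tot < 2*s - 16)))))) ∧ (h + tot ≥ 0 → (((¬(3*j ≠ 6)) ∧ 3*j < 2) ↔ (¬(2*tot ≥ -9 ∧ tot < 2*s - 16))))
Before s := j + 8: ((¬(h + tot ≥ 0)) → (((j ≥ -15 → 2*j < -8) → (((¬(3*h ≠ 24)) ∧ 3*h < 20) ↔ (¬(2*tot ≥ -9 ∧ tot < 2*j)))) ∧ ((¬(j ≥ -15 → 2*j < -8)) → (((¬(3*j ≠ -12)) ∧ 3*j < -16) ↔ (¬(2*tot ≥ -9 ∧ tot < 2*j)))))) ∧ (h + tot ≥ 0 → (((¬(3*j ≠ 6)) ∧ 3*j < 2) ↔ (¬(2*tot ≥ -9 ∧ tot < 2*j))))
The weakest precondition is ((¬(h + tot ≥ 0)) → (((j ≥ -15 → 2*j < -8) → (((¬(3*h ≠ 24)) ∧ 3*h < 20) ↔ (¬(2*tot ≥ -9 ∧ tot < 2*j)))) ∧ ((¬(j ≥ -15 → 2*j < -8)) → (((¬(3*j ≠ -12)) ∧ 3*j < -16) ↔ (¬(2*tot ≥ -9 ∧ tot < 2*j)))))) ∧ (h + tot ≥ 0 → (((¬(3*j ≠ 6)) ∧ 3*j < 2) ↔ (¬(2*tot ≥ -9 ∧ tot < 2*j)))).
Check whether ((¬(h ≥ 1)) → (((j ≥ -15 → 2*j < -8) → (((¬(3*h ≠ 24)) ∧ 3*h < 20) ↔ (¬(2*j > -1)))) ∧ ((¬(j ≥ -15 → 2*j < -8)) → (((¬(3*j ≠ -12)) ∧ 3*j < -16) ↔ (¬(2*j > -1)))))) ∧ (h ≥ 1 → (((¬(3*j ≠ 6)) ∧ 3*j < 2) ↔ (¬(2*j > -1)))) ∧ tot = 4 implies it.
Countermodel: at the initial state h = -5, j = 0, tot = 4, the precondition holds but the weakest precondition fails.
Answer: invalid


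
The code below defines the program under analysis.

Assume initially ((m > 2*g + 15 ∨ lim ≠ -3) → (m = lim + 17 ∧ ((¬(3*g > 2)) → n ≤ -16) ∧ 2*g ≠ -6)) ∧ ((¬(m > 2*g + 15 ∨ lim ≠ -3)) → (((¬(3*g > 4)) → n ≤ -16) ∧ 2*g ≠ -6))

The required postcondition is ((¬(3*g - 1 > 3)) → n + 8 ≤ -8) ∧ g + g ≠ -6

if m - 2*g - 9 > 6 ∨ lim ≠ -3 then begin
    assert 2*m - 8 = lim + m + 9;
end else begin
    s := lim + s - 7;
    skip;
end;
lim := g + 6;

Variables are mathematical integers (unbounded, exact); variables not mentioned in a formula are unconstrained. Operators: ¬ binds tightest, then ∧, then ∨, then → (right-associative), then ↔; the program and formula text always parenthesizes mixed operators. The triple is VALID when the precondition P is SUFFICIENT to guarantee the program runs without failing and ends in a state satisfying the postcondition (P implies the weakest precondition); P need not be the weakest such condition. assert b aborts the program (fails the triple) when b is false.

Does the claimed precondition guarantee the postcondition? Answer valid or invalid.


Working backward. After the program, the postcondition ((¬(3*g - 1 > 3)) → n + 8 ≤ -8) ∧ g + g ≠ -6 must hold; in canonical form it is ((¬(3*g > 4)) → n ≤ -16) ∧ 2*g ≠ -6.
Before lim := g + 6: ((¬(3*g > 4)) → n ≤ -16) ∧ 2*g ≠ -6
Then branch requires m = lim + 17 ∧ ((¬(3*g > 4)) → n ≤ -16) ∧ 2*g ≠ -6; else branch requires ((¬(3*g > 4)) → n ≤ -16) ∧ 2*g ≠ -6.
Before the if: ((m > 2*g + 15 ∨ lim ≠ -3) → (m = lim + 17 ∧ ((¬(3*g > 4)) → n ≤ -16) ∧ 2*g ≠ -6)) ∧ ((¬(m > 2*g + 15 ∨ lim ≠ -3)) → (((¬(3*g > 4)) → n ≤ -16) ∧ 2*g ≠ -6))
The weakest precondition is ((m > 2*g + 15 ∨ lim ≠ -3) → (m = lim + 17 ∧ ((¬(3*g > 4)) → n ≤ -16) ∧ 2*g ≠ -6)) ∧ ((¬(m > 2*g + 15 ∨ lim ≠ -3)) → (((¬(3*g > 4)) → n ≤ -16) ∧ 2*g ≠ -6)).
Check whether ((m > 2*g + 15 ∨ lim ≠ -3) → (m = lim + 17 ∧ ((¬(3*g > 2)) → n ≤ -16) ∧ 2*g ≠ -6)) ∧ ((¬(m > 2*g + 15 ∨ lim ≠ -3)) → (((¬(3*g > 4)) → n ≤ -16) ∧ 2*g ≠ -6)) implies it.
Countermodel: at the initial state g = 1, lim = 1, m = 18, n = -15, the precondition holds but the weakest precondition fails.
Answer: invalid


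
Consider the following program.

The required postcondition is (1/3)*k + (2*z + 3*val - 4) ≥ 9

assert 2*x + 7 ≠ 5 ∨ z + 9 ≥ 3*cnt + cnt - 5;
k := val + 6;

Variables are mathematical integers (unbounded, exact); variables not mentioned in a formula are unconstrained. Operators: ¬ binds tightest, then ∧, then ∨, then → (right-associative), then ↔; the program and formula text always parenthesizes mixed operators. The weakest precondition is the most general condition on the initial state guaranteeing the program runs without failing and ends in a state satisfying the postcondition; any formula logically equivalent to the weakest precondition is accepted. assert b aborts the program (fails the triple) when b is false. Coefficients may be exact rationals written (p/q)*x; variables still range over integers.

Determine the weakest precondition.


Working backward. After the program, the postcondition (1/3)*k + (2*z + 3*val - 4) ≥ 9 must hold; in canonical form it is (1/3)*k + 3*val + 2*z ≥ 13.
Before k := val + 6: (10/3)*val + 2*z ≥ 11
Before assert 2*x + 7 ≠ 5 ∨ z + 9 ≥ 3*cnt + cnt - 5: (2*x ≠ -2 ∨ z ≥ 4*cnt - 14) ∧ (10/3)*val + 2*z ≥ 11
Answer: WP = (2*x ≠ -2 ∨ z ≥ 4*cnt - 14) ∧ (10/3)*val + 2*z ≥ 11


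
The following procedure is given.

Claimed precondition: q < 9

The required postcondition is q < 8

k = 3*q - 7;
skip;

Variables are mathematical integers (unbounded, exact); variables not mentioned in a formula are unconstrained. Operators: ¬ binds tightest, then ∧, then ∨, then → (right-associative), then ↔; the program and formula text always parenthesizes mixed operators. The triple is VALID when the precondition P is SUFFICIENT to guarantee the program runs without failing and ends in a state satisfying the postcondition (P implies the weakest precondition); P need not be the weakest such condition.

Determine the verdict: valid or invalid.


Working backward. After the program, q < 8 must hold.
Before skip: q < 8
Before k := 3*q - 7: q < 8
The weakest precondition is q < 8.
Check whether q < 9 implies it.
Countermodel: at the initial state q = 8, the precondition holds but the weakest precondition fails.
Answer: invalid


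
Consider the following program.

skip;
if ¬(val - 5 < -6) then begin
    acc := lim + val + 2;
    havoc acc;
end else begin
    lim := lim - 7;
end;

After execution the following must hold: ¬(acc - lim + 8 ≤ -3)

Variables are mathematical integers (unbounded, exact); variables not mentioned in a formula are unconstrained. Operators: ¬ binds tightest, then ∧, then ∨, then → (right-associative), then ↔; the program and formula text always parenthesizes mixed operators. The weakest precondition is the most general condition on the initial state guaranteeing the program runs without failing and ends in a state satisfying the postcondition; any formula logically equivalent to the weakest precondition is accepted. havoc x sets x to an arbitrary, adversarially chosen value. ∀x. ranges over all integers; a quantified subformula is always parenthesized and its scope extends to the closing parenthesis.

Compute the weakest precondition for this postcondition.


Working backward. After the program, the postcondition ¬(acc - lim + 8 ≤ -3) must hold; in canonical form it is ¬(acc ≤ lim - 11).
Then branch requires ∀acc_1. (¬(acc_1 ≤ lim - 11)); else branch requires ¬(acc ≤ lim - 18).
Before the if: ((¬(val < -1)) → (∀acc_1. (¬(acc_1 ≤ lim - 11)))) ∧ (val < -1 → (¬(acc ≤ lim - 18)))
Before skip: ((¬(val < -1)) → (∀acc_1. (¬(acc_1 ≤ lim - 11)))) ∧ (val < -1 → (¬(acc ≤ lim - 18)))
Answer: WP = ((¬(val < -1)) → (∀acc_1. (¬(acc_1 ≤ lim - 11)))) ∧ (val < -1 → (¬(acc ≤ lim - 18)))


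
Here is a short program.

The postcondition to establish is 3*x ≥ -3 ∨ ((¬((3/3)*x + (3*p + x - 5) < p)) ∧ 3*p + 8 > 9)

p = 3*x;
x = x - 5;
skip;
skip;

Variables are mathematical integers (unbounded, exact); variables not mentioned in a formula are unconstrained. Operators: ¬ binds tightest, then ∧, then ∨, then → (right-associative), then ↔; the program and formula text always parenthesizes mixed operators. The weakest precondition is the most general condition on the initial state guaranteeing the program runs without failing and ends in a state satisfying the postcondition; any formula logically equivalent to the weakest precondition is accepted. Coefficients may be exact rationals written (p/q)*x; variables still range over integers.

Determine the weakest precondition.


Working backward. After the program, the postcondition 3*x ≥ -3 ∨ ((¬((3/3)*x + (3*p + x - 5) < p)) ∧ 3*p + 8 > 9) must hold; in canonical form it is 3*x ≥ -3 ∨ ((¬(2*p + 2*x < 5)) ∧ 3*p > 1).
Before skip: 3*x ≥ -3 ∨ ((¬(2*p + 2*x < 5)) ∧ 3*p > 1)
Before skip: 3*x ≥ -3 ∨ ((¬(2*p + 2*x < 5)) ∧ 3*p > 1)
Before x := x - 5: 3*x ≥ 12 ∨ ((¬(2*p + 2*x < 15)) ∧ 3*p > 1)
Before p := 3*x: 3*x ≥ 12 ∨ ((¬(8*x < 15)) ∧ 9*x > 1)
Answer: WP = 3*x ≥ 12 ∨ ((¬(8*x < 15)) ∧ 9*x > 1)


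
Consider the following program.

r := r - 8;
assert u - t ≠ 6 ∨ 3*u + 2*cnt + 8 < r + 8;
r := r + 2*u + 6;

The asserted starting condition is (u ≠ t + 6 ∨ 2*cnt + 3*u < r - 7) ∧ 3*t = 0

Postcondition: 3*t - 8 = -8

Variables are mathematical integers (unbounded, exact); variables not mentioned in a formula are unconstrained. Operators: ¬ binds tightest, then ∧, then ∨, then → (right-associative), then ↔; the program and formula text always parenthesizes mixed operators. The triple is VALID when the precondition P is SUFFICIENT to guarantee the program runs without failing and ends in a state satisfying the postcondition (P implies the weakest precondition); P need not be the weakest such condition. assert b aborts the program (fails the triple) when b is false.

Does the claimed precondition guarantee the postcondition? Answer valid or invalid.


Working backward. After the program, the postcondition 3*t - 8 = -8 must hold; in canonical form it is 3*t = 0.
Before r := r + 2*u + 6: 3*t = 0
Before assert u - t ≠ 6 ∨ 3*u + 2*cnt + 8 < r + 8: (u ≠ t + 6 ∨ 2*cnt + 3*u < r) ∧ 3*t = 0
Before r := r - 8: (u ≠ t + 6 ∨ 2*cnt + 3*u < r - 8) ∧ 3*t = 0
The weakest precondition is (u ≠ t + 6 ∨ 2*cnt + 3*u < r - 8) ∧ 3*t = 0.
Check whether (u ≠ t + 6 ∨ 2*cnt + 3*u < r - 7) ∧ 3*t = 0 implies it.
Countermodel: at the initial state cnt = -13, r = 0, t = 0, u = 6, the precondition holds but the weakest precondition fails.
Answer: invalid


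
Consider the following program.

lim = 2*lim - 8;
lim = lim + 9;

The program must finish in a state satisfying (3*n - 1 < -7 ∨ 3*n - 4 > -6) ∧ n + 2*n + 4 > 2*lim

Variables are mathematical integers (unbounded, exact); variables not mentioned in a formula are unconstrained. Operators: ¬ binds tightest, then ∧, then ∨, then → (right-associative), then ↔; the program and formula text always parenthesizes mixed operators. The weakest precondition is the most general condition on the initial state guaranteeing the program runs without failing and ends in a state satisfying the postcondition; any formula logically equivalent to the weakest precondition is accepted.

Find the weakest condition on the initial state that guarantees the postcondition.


Working backward. After the program, the postcondition (3*n - 1 < -7 ∨ 3*n - 4 > -6) ∧ n + 2*n + 4 > 2*lim must hold; in canonical form it is (3*n < -6 ∨ 3*n > -2) ∧ 3*n > 2*lim - 4.
Before lim := lim + 9: (3*n < -6 ∨ 3*n > -2) ∧ 3*n > 2*lim + 14
Before lim := 2*lim - 8: (3*n < -6 ∨ 3*n > -2) ∧ 3*n > 4*lim - 2
Answer: WP = (3*n < -6 ∨ 3*n > -2) ∧ 3*n > 4*lim - 2


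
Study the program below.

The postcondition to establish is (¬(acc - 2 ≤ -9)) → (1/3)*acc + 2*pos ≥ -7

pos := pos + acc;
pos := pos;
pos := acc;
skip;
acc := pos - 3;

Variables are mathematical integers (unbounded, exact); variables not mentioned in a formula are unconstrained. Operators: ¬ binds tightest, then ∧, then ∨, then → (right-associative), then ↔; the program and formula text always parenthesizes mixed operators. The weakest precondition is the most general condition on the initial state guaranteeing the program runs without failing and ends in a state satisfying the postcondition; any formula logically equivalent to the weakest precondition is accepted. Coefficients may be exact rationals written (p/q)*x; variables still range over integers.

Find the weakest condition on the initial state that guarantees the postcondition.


Working backward. After the program, the postcondition (¬(acc - 2 ≤ -9)) → (1/3)*acc + 2*pos ≥ -7 must hold; in canonical form it is (¬(acc ≤ -7)) → (1/3)*acc + 2*pos ≥ -7.
Before acc := pos - 3: (¬(pos ≤ -4)) → (7/3)*pos ≥ -6
Before skip: (¬(pos ≤ -4)) → (7/3)*pos ≥ -6
Before pos := acc: (¬(acc ≤ -4)) → (7/3)*acc ≥ -6
Before pos := pos: (¬(acc ≤ -4)) → (7/3)*acc ≥ -6
Before pos := pos + acc: (¬(acc ≤ -4)) → (7/3)*acc ≥ -6
Answer: WP = (¬(acc ≤ -4)) → (7/3)*acc ≥ -6


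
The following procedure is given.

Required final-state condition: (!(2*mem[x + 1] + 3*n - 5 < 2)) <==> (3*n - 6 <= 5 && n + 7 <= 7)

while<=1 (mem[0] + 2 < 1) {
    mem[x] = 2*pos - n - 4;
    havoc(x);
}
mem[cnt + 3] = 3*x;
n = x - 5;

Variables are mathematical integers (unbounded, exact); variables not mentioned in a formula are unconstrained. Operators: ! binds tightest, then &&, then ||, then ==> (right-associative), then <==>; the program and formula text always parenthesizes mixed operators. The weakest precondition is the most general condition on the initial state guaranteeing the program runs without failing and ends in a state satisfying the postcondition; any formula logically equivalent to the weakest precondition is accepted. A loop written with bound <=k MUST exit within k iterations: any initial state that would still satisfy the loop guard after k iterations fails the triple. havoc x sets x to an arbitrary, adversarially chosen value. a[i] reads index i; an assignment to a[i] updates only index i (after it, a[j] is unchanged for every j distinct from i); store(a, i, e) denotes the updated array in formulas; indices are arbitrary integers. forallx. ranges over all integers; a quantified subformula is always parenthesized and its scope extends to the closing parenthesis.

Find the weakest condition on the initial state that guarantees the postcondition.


Working backward. After the program, the postcondition (!(2*mem[x + 1] + 3*n - 5 < 2)) <==> (3*n - 6 <= 5 && n + 7 <= 7) must hold; in canonical form it is (!(2*mem[x + 1] + 3*n < 7)) <==> (3*n <= 11 && n <= 0).
Before n := x - 5: (!(2*mem[x + 1] + 3*x < 22)) <==> (3*x <= 26 && x <= 5)
Before mem[cnt + 3] := 3*x: (!(2*store(mem, cnt + 3, 3*x)[x + 1] + 3*x < 22)) <==> (3*x <= 26 && x <= 5)
Before the loop (bound <=1), unroll the exhaustion recursion (WP_0 = exit-now case; WP_j = one more guarded iteration, up to j = 1):
  WP_0: (!(mem[0] < -1)) && ((!(2*store(mem, cnt + 3, 3*x)[x + 1] + 3*x < 22)) <==> (3*x <= 26 && x <= 5))
  WP_1: (mem[0] < -1 ==> (forall x_1. ((!(store(mem, x, -n + 2*pos - 4)[0] < -1)) && ((!(2*store(store(mem, x, -n + 2*pos - 4), cnt + 3, 3*x_1)[x_1 + 1] + 3*x_1 < 22)) <==> (3*x_1 <= 26 && x_1 <= 5))))) && ((!(mem[0] < -1)) ==> ((!(2*store(mem, cnt + 3, 3*x)[x + 1] + 3*x < 22)) <==> (3*x <= 26 && x <= 5)))
So before the loop: (mem[0] < -1 ==> (forall x_1. ((!(store(mem, x, -n + 2*pos - 4)[0] < -1)) && ((!(2*store(store(mem, x, -n + 2*pos - 4), cnt + 3, 3*x_1)[x_1 + 1] + 3*x_1 < 22)) <==> (3*x_1 <= 26 && x_1 <= 5))))) && ((!(mem[0] < -1)) ==> ((!(2*store(mem, cnt + 3, 3*x)[x + 1] + 3*x < 22)) <==> (3*x <= 26 && x <= 5)))
Answer: WP = (mem[0] < -1 ==> (forall x_1. ((!(store(mem, x, -n + 2*pos - 4)[0] < -1)) && ((!(2*store(store(mem, x, -n + 2*pos - 4), cnt + 3, 3*x_1)[x_1 + 1] + 3*x_1 < 22)) <==> (3*x_1 <= 26 && x_1 <= 5))))) && ((!(mem[0] < -1)) ==> ((!(2*store(mem, cnt + 3, 3*x)[x + 1] + 3*x < 22)) <==> (3*x <= 26 && x <= 5)))


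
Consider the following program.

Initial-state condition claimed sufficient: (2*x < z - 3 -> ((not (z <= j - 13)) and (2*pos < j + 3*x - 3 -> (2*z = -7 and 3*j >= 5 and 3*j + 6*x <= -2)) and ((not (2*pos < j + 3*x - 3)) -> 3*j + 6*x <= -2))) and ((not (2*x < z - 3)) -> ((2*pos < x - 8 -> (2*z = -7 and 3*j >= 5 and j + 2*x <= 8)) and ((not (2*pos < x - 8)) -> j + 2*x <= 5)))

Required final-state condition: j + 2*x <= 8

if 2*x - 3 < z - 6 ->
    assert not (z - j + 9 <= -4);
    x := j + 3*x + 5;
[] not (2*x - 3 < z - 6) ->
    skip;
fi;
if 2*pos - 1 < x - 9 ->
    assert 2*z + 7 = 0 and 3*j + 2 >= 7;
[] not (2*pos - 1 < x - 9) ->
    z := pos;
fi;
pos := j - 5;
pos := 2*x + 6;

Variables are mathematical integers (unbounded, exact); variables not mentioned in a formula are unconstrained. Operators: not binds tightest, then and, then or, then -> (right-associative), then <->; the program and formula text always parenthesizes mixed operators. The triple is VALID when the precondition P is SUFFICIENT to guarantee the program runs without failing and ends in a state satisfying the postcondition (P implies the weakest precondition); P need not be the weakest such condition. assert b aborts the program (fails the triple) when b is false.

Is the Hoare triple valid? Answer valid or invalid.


Working backward. After the program, j + 2*x <= 8 must hold.
Before pos := 2*x + 6: j + 2*x <= 8
Before pos := j - 5: j + 2*x <= 8
Then branch requires 2*z = -7 and 3*j >= 5 and j + 2*x <= 8; else branch requires j + 2*x <= 8.
Before the if: (2*pos < x - 8 -> (2*z = -7 and 3*j >= 5 and j + 2*x <= 8)) and ((not (2*pos < x - 8)) -> j + 2*x <= 8)
Then branch requires (not (z <= j - 13)) and (2*pos < j + 3*x - 3 -> (2*z = -7 and 3*j >= 5 and 3*j + 6*x <= -2)) and ((not (2*pos < j + 3*x - 3)) -> 3*j + 6*x <= -2); else branch requires (2*pos < x - 8 -> (2*z = -7 and 3*j >= 5 and j + 2*x <= 8)) and ((not (2*pos < x - 8)) -> j + 2*x <= 8).
Before the if: (2*x < z - 3 -> ((not (z <= j - 13)) and (2*pos < j + 3*x - 3 -> (2*z = -7 and 3*j >= 5 and 3*j + 6*x <= -2)) and ((not (2*pos < j + 3*x - 3)) -> 3*j + 6*x <= -2))) and ((not (2*x < z - 3)) -> ((2*pos < x - 8 -> (2*z = -7 and 3*j >= 5 and j + 2*x <= 8)) and ((not (2*pos < x - 8)) -> j + 2*x <= 8)))
The weakest precondition is (2*x < z - 3 -> ((not (z <= j - 13)) and (2*pos < j + 3*x - 3 -> (2*z = -7 and 3*j >= 5 and 3*j + 6*x <= -2)) and ((not (2*pos < j + 3*x - 3)) -> 3*j + 6*x <= -2))) and ((not (2*x < z - 3)) -> ((2*pos < x - 8 -> (2*z = -7 and 3*j >= 5 and j + 2*x <= 8)) and ((not (2*pos < x - 8)) -> j + 2*x <= 8))).
Check whether (2*x < z - 3 -> ((not (z <= j - 13)) and (2*pos < j + 3*x - 3 -> (2*z = -7 and 3*j >= 5 and 3*j + 6*x <= -2)) and ((not (2*pos < j + 3*x - 3)) -> 3*j + 6*x <= -2))) and ((not (2*x < z - 3)) -> ((2*pos < x - 8 -> (2*z = -7 and 3*j >= 5 and j + 2*x <= 8)) and ((not (2*pos < x - 8)) -> j + 2*x <= 5))) implies it.
Every state satisfying the precondition satisfies the weakest precondition: the implication holds.
Answer: valid


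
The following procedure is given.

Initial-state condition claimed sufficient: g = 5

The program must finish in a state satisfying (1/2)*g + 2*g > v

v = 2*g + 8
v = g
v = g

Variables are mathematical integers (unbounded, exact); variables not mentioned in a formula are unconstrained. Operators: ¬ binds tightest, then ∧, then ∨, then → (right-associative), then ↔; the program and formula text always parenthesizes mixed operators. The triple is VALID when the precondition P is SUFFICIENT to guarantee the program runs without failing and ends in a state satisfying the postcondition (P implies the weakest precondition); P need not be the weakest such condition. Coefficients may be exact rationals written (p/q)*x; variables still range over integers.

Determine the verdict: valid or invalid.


Working backward. After the program, the postcondition (1/2)*g + 2*g > v must hold; in canonical form it is (5/2)*g > v.
Before v := g: (3/2)*g > 0
Before v := g: (3/2)*g > 0
Before v := 2*g + 8: (3/2)*g > 0
The weakest precondition is (3/2)*g > 0.
Check whether g = 5 implies it.
Every state satisfying the precondition satisfies the weakest precondition: the implication holds.
Answer: valid


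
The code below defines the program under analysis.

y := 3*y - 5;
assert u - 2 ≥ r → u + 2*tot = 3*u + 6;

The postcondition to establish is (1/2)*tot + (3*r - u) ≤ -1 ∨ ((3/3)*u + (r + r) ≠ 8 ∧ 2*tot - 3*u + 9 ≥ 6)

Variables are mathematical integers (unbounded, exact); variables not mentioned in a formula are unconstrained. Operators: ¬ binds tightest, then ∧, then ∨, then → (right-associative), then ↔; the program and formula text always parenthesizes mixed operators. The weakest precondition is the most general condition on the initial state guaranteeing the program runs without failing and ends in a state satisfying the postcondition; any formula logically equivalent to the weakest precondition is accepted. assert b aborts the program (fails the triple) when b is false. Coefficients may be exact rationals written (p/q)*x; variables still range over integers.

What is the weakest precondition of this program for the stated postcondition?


Working backward. After the program, the postcondition (1/2)*tot + (3*r - u) ≤ -1 ∨ ((3/3)*u + (r + r) ≠ 8 ∧ 2*tot - 3*u + 9 ≥ 6) must hold; in canonical form it is 3*r + (1/2)*tot ≤ u - 1 ∨ (2*r + u ≠ 8 ∧ 2*tot ≥ 3*u - 3).
Before assert u - 2 ≥ r → u + 2*tot = 3*u + 6: (u ≥ r + 2 → 2*tot = 2*u + 6) ∧ (3*r + (1/2)*tot ≤ u - 1 ∨ (2*r + u ≠ 8 ∧ 2*tot ≥ 3*u - 3))
Before y := 3*y - 5: (u ≥ r + 2 → 2*tot = 2*u + 6) ∧ (3*r + (1/2)*tot ≤ u - 1 ∨ (2*r + u ≠ 8 ∧ 2*tot ≥ 3*u - 3))
Answer: WP = (u ≥ r + 2 → 2*tot = 2*u + 6) ∧ (3*r + (1/2)*tot ≤ u - 1 ∨ (2*r + u ≠ 8 ∧ 2*tot ≥ 3*u - 3))


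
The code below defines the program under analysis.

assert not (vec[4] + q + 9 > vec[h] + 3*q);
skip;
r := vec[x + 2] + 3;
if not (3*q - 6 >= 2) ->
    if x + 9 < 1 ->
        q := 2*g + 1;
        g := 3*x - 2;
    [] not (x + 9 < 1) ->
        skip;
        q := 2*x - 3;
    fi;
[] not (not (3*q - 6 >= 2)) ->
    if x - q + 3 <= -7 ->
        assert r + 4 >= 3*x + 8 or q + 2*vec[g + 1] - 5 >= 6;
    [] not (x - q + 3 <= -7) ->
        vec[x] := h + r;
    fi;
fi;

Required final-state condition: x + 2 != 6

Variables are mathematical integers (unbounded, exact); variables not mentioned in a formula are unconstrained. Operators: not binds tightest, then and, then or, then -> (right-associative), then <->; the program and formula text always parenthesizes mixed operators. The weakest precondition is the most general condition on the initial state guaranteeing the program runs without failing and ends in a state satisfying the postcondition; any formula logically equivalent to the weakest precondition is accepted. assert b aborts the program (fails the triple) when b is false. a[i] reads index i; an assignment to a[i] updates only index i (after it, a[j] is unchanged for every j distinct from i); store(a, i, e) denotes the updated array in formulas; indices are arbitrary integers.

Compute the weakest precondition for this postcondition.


Working backward. After the program, the postcondition x + 2 != 6 must hold; in canonical form it is x != 4.
Then branch requires (x < -8 -> x != 4) and ((not (x < -8)) -> x != 4); else branch requires (x <= q - 10 -> ((r >= 3*x + 4 or 2*vec[g + 1] + q >= 11) and x != 4)) and ((not (x <= q - 10)) -> x != 4).
Before the if: ((not (3*q >= 8)) -> ((x < -8 -> x != 4) and ((not (x < -8)) -> x != 4))) and (3*q >= 8 -> ((x <= q - 10 -> ((r >= 3*x + 4 or 2*vec[g + 1] + q >= 11) and x != 4)) and ((not (x <= q - 10)) -> x != 4)))
Before r := vec[x + 2] + 3: ((not (3*q >= 8)) -> ((x < -8 -> x != 4) and ((not (x < -8)) -> x != 4))) and (3*q >= 8 -> ((x <= q - 10 -> ((vec[x + 2] >= 3*x + 1 or 2*vec[g + 1] + q >= 11) and x != 4)) and ((not (x <= q - 10)) -> x != 4)))
Before skip: ((not (3*q >= 8)) -> ((x < -8 -> x != 4) and ((not (x < -8)) -> x != 4))) and (3*q >= 8 -> ((x <= q - 10 -> ((vec[x + 2] >= 3*x + 1 or 2*vec[g + 1] + q >= 11) and x != 4)) and ((not (x <= q - 10)) -> x != 4)))
Before assert not (vec[4] + q + 9 > vec[h] + 3*q): (not (vec[4] > vec[h] + 2*q - 9)) and ((not (3*q >= 8)) -> ((x < -8 -> x != 4) and ((not (x < -8)) -> x != 4))) and (3*q >= 8 -> ((x <= q - 10 -> ((vec[x + 2] >= 3*x + 1 or 2*vec[g + 1] + q >= 11) and x != 4)) and ((not (x <= q - 10)) -> x != 4)))
Answer: WP = (not (vec[4] > vec[h] + 2*q - 9)) and ((not (3*q >= 8)) -> ((x < -8 -> x != 4) and ((not (x < -8)) -> x != 4))) and (3*q >= 8 -> ((x <= q - 10 -> ((vec[x + 2] >= 3*x + 1 or 2*vec[g + 1] + q >= 11) and x != 4)) and ((not (x <= q - 10)) -> x != 4)))


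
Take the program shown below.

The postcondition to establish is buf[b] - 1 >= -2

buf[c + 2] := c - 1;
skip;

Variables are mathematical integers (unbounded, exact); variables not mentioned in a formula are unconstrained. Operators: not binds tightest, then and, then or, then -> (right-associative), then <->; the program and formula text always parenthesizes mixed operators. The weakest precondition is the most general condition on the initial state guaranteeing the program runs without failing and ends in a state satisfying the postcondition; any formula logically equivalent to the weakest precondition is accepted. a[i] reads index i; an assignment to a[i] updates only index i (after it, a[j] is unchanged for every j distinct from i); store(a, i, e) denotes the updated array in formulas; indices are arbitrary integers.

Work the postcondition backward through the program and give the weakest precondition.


Working backward. After the program, the postcondition buf[b] - 1 >= -2 must hold; in canonical form it is buf[b] >= -1.
Before skip: buf[b] >= -1
Before buf[c + 2] := c - 1: store(buf, c + 2, c - 1)[b] >= -1
Answer: WP = store(buf, c + 2, c - 1)[b] >= -1


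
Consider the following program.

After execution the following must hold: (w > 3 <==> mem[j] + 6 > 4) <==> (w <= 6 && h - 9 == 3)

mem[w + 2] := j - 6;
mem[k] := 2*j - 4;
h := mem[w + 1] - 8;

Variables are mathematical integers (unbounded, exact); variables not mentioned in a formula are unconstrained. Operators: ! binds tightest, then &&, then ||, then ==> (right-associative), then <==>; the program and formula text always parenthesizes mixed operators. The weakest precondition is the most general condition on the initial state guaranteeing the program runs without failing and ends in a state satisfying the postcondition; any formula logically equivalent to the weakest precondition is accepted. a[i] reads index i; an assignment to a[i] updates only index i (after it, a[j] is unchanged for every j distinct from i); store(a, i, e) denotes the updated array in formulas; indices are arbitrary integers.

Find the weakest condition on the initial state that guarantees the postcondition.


Working backward. After the program, the postcondition (w > 3 <==> mem[j] + 6 > 4) <==> (w <= 6 && h - 9 == 3) must hold; in canonical form it is (w > 3 <==> mem[j] > -2) <==> (w <= 6 && h == 12).
Before h := mem[w + 1] - 8: (w > 3 <==> mem[j] > -2) <==> (w <= 6 && mem[w + 1] == 20)
Before mem[k] := 2*j - 4: (w > 3 <==> store(mem, k, 2*j - 4)[j] > -2) <==> (w <= 6 && store(mem, k, 2*j - 4)[w + 1] == 20)
Before mem[w + 2] := j - 6: (w > 3 <==> store(store(mem, w + 2, j - 6), k, 2*j - 4)[j] > -2) <==> (w <= 6 && store(store(mem, w + 2, j - 6), k, 2*j - 4)[w + 1] == 20)
Answer: WP = (w > 3 <==> store(store(mem, w + 2, j - 6), k, 2*j - 4)[j] > -2) <==> (w <= 6 && store(store(mem, w + 2, j - 6), k, 2*j - 4)[w + 1] == 20)


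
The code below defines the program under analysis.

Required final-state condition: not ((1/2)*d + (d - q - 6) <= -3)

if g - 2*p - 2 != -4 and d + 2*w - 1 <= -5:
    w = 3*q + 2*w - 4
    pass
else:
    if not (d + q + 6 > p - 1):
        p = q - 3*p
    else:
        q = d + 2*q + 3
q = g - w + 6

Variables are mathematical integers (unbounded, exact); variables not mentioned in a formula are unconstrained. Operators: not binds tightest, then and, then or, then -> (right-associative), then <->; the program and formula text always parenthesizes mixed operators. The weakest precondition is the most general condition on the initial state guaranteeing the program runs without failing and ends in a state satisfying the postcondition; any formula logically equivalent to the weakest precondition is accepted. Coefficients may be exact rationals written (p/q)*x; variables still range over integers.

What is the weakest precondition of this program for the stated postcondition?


Working backward. After the program, the postcondition not ((1/2)*d + (d - q - 6) <= -3) must hold; in canonical form it is not ((3/2)*d <= q + 3).
Before q := g - w + 6: not ((3/2)*d + w <= g + 9)
Then branch requires not ((3/2)*d + 3*q + 2*w <= g + 13); else branch requires ((not (d + q > p - 7)) -> (not ((3/2)*d + w <= g + 9))) and (d + q > p - 7 -> (not ((3/2)*d + w <= g + 9))).
Before the if: ((g != 2*p - 2 and d + 2*w <= -4) -> (not ((3/2)*d + 3*q + 2*w <= g + 13))) and ((not (g != 2*p - 2 and d + 2*w <= -4)) -> (((not (d + q > p - 7)) -> (not ((3/2)*d + w <= g + 9))) and (d + q > p - 7 -> (not ((3/2)*d + w <= g + 9)))))
Answer: WP = ((g != 2*p - 2 and d + 2*w <= -4) -> (not ((3/2)*d + 3*q + 2*w <= g + 13))) and ((not (g != 2*p - 2 and d + 2*w <= -4)) -> (((not (d + q > p - 7)) -> (not ((3/2)*d + w <= g + 9))) and (d + q > p - 7 -> (not ((3/2)*d + w <= g + 9)))))


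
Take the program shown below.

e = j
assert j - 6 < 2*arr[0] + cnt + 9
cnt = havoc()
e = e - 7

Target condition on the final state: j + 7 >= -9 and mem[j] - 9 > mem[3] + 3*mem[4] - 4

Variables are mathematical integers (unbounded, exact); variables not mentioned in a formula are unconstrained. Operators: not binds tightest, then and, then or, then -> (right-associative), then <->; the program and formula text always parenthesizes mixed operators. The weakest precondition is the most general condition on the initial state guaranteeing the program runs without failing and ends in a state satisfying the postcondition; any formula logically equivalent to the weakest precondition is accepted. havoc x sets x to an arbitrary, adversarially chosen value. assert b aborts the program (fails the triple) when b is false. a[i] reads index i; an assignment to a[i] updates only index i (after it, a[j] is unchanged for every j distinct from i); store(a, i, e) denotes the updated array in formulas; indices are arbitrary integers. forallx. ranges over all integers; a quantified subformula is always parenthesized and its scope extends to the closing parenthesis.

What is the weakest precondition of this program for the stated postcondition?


Working backward. After the program, the postcondition j + 7 >= -9 and mem[j] - 9 > mem[3] + 3*mem[4] - 4 must hold; in canonical form it is j >= -16 and mem[j] > mem[3] + 3*mem[4] + 5.
Before e := e - 7: j >= -16 and mem[j] > mem[3] + 3*mem[4] + 5
Before havoc cnt: j >= -16 and mem[j] > mem[3] + 3*mem[4] + 5
Before assert j - 6 < 2*arr[0] + cnt + 9: j < 2*arr[0] + cnt + 15 and j >= -16 and mem[j] > mem[3] + 3*mem[4] + 5
Before e := j: j < 2*arr[0] + cnt + 15 and j >= -16 and mem[j] > mem[3] + 3*mem[4] + 5
Answer: WP = j < 2*arr[0] + cnt + 15 and j >= -16 and mem[j] > mem[3] + 3*mem[4] + 5
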